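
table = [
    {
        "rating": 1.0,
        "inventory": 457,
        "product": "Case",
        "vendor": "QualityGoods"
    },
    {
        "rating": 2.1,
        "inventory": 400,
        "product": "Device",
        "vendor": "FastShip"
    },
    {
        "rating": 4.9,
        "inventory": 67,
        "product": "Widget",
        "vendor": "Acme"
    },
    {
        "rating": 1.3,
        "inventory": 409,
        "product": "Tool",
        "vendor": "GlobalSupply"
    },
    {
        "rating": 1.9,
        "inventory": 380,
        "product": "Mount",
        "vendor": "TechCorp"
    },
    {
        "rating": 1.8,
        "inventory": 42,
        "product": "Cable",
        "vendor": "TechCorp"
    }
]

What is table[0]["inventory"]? 457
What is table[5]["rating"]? 1.8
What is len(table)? 6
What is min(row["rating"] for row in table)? 1.0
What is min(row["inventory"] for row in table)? 42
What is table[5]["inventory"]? 42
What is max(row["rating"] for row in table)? 4.9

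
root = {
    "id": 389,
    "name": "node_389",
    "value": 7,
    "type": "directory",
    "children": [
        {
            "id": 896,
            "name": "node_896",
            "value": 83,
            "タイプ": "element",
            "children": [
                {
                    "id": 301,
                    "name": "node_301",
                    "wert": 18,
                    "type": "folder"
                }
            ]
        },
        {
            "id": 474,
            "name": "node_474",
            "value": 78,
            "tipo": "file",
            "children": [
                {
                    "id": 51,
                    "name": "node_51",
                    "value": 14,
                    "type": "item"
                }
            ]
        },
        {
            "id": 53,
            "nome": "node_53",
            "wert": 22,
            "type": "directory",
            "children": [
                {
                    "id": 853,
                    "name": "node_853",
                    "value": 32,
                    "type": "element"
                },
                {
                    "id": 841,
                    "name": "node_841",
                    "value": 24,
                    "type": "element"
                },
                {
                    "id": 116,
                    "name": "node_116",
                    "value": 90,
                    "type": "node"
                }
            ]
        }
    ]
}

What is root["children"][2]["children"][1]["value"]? 24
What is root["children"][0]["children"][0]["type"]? "folder"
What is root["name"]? "node_389"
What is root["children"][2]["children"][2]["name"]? "node_116"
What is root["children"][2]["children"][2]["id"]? 116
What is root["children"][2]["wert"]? 22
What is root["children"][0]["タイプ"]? "element"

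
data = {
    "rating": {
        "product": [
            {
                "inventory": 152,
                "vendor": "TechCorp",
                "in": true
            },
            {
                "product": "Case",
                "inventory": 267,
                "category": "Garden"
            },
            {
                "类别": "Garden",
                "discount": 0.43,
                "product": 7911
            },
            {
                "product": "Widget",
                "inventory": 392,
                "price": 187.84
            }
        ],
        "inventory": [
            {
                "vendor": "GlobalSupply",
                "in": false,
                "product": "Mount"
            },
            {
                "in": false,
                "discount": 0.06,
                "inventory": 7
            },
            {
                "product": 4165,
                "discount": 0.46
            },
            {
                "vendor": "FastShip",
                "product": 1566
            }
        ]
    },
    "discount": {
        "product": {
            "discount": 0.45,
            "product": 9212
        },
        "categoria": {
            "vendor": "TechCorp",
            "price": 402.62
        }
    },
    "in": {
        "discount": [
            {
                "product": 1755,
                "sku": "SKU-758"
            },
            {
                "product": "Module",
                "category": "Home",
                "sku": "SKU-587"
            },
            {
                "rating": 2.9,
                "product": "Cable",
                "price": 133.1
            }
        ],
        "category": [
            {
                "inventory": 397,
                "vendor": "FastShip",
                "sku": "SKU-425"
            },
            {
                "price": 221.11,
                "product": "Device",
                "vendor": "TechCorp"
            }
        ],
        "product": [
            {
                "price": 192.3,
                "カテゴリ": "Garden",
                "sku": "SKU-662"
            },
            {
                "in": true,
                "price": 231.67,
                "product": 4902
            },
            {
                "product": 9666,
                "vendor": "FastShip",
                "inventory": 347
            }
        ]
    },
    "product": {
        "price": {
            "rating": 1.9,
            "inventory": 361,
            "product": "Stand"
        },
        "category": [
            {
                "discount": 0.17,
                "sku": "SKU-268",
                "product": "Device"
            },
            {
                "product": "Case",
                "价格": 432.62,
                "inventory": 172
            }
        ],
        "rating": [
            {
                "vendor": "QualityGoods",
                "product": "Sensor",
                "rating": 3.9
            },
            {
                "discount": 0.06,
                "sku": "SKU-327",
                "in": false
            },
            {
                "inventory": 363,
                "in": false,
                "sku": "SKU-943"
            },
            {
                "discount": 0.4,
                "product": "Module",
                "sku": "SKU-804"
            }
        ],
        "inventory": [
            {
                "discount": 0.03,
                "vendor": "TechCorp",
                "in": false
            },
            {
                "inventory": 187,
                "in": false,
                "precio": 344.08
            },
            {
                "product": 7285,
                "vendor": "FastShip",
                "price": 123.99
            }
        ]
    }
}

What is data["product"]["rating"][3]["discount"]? 0.4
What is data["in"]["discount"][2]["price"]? 133.1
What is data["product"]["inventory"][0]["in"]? False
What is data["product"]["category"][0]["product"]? "Device"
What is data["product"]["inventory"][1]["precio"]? 344.08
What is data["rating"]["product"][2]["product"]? 7911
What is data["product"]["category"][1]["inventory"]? 172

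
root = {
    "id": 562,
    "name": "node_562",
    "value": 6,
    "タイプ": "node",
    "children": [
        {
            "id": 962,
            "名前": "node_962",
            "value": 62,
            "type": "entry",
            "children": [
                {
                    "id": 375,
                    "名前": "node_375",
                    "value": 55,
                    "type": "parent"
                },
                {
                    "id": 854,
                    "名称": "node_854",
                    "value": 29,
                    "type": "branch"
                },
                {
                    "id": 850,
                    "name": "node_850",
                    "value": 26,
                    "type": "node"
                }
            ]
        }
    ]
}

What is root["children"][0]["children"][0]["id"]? 375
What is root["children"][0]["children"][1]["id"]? 854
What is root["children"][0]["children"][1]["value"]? 29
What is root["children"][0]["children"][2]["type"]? "node"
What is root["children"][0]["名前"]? "node_962"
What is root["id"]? 562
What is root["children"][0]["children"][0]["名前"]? "node_375"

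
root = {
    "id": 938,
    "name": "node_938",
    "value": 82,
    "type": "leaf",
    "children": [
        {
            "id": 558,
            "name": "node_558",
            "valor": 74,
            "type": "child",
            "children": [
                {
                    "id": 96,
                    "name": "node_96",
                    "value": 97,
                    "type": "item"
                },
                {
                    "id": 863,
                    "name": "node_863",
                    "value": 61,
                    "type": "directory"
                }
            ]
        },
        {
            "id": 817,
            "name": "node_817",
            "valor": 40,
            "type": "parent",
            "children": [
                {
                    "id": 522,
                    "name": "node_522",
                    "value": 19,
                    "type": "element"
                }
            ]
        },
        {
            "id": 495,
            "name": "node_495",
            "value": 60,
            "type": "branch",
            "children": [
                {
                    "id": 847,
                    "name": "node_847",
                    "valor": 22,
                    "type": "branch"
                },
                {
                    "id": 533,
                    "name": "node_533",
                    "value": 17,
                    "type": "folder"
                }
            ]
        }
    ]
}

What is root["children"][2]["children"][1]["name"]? "node_533"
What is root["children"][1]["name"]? "node_817"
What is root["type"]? "leaf"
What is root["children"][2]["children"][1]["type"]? "folder"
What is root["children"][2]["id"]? 495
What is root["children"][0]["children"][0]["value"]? 97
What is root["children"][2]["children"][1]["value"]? 17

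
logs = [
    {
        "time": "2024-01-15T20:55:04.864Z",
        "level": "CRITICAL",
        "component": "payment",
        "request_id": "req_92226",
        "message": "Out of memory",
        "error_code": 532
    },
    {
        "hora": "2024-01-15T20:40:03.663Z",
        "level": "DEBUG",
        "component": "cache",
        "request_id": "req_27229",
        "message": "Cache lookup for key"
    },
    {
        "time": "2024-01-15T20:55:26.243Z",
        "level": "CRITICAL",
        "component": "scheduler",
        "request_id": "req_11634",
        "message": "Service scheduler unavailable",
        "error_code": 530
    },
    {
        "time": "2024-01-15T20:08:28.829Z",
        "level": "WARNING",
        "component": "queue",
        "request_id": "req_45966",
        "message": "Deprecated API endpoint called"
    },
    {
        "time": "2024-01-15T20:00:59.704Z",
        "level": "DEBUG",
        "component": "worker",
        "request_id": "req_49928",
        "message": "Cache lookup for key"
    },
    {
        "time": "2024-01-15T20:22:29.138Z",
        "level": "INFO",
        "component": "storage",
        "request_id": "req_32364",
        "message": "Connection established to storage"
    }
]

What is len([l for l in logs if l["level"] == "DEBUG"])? 2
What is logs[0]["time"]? "2024-01-15T20:55:04.864Z"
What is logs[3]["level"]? "WARNING"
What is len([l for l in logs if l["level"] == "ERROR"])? 0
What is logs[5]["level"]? "INFO"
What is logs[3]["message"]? "Deprecated API endpoint called"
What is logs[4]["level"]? "DEBUG"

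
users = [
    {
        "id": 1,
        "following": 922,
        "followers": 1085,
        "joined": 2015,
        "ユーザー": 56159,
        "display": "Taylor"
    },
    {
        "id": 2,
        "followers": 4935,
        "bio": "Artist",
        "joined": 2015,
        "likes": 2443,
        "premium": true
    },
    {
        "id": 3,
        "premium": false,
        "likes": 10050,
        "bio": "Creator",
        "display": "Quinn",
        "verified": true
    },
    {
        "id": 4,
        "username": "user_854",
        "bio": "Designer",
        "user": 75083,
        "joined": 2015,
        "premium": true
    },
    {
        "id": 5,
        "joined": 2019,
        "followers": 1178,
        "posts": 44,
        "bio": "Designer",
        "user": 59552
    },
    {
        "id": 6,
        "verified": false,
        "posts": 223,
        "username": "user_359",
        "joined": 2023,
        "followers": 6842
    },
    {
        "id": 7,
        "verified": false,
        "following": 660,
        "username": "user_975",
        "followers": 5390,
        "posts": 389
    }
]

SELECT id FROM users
[1, 2, 3, 4, 5, 6, 7]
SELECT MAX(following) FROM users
922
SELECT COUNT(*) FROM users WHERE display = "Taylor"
1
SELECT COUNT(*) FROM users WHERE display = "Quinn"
1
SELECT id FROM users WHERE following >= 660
[1, 7]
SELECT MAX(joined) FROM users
2023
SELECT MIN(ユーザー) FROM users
56159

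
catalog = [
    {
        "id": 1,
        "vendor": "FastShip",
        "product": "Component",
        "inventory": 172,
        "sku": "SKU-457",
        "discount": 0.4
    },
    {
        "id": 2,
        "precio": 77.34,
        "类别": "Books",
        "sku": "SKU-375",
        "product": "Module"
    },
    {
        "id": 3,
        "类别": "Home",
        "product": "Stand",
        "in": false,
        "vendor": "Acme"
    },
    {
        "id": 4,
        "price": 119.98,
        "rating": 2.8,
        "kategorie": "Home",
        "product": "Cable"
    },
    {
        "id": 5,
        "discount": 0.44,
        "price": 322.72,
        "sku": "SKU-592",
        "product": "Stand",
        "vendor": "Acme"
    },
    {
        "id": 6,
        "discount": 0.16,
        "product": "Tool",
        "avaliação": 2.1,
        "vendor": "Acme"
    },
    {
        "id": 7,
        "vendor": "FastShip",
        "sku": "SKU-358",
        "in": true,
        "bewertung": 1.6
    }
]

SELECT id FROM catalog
[1, 2, 3, 4, 5, 6, 7]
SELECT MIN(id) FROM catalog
1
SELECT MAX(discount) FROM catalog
0.44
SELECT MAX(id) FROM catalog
7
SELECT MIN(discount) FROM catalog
0.16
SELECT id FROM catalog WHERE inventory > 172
[]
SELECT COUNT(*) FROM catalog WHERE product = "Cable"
1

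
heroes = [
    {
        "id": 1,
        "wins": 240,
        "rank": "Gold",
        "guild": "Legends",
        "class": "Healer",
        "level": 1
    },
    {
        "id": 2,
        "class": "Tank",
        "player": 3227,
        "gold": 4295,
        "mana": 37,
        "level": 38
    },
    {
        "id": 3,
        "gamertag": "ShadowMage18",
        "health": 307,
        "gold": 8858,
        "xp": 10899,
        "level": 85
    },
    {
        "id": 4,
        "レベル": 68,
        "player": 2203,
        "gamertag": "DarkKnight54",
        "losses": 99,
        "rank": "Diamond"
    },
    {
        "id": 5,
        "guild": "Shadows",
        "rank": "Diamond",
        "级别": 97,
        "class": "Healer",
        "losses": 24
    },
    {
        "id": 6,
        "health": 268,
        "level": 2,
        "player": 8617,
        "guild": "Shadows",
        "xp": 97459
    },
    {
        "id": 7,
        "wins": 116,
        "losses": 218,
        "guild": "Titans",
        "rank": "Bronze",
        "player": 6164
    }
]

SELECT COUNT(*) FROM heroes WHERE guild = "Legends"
1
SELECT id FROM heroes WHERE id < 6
[1, 2, 3, 4, 5]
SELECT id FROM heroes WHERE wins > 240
[]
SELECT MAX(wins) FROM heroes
240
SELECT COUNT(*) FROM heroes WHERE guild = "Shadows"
2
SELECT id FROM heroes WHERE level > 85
[]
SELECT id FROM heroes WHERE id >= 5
[5, 6, 7]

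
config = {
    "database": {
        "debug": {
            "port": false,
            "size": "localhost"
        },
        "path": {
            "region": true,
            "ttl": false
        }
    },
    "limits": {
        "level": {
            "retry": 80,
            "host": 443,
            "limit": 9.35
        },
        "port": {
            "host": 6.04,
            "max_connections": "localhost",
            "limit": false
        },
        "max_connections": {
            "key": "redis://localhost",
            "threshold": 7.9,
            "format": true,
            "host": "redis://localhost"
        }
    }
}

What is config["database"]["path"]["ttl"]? False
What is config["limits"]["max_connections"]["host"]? "redis://localhost"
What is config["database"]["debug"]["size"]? "localhost"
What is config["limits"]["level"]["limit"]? 9.35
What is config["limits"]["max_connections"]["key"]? "redis://localhost"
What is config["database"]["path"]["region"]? True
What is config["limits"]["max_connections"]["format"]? True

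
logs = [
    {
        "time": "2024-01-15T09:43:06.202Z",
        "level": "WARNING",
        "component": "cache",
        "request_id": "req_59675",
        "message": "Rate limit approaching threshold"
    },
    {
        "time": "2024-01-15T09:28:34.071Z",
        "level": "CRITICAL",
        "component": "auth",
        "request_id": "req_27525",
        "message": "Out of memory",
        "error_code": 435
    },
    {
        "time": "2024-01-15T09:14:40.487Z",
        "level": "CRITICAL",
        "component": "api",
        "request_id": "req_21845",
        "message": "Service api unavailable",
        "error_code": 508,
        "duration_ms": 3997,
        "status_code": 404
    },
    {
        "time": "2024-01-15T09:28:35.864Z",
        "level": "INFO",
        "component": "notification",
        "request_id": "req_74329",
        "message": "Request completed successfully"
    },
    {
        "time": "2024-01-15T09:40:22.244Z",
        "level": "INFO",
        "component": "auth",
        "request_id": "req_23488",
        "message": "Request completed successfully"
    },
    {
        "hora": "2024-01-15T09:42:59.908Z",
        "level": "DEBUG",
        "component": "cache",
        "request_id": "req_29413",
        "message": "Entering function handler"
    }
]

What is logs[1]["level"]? "CRITICAL"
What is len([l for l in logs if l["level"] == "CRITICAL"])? 2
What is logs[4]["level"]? "INFO"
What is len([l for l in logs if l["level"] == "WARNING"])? 1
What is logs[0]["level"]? "WARNING"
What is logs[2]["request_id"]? "req_21845"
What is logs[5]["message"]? "Entering function handler"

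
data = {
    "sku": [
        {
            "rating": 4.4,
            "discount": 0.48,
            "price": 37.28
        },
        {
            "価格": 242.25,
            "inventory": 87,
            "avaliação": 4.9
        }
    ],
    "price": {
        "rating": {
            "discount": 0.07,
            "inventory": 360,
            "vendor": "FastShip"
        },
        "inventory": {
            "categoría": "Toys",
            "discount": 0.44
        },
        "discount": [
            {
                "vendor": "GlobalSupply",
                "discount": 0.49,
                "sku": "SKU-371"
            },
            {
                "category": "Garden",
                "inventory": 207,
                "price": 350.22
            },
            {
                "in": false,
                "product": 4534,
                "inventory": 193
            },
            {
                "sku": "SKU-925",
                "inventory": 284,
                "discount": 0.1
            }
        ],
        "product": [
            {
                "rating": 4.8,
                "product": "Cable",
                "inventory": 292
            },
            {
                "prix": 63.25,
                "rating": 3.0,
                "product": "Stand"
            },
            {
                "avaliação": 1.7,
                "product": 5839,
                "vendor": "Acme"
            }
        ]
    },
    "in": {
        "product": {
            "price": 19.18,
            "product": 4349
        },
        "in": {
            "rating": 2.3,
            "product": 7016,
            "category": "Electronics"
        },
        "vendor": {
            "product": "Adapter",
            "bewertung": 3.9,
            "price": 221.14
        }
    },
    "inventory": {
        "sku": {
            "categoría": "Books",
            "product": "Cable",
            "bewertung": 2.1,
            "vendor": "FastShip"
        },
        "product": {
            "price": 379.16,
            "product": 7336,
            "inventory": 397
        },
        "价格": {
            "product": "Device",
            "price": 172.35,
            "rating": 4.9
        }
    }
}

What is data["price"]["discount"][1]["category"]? "Garden"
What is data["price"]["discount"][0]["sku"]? "SKU-371"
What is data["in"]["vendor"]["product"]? "Adapter"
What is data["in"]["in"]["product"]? 7016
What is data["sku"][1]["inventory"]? 87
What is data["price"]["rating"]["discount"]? 0.07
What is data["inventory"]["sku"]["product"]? "Cable"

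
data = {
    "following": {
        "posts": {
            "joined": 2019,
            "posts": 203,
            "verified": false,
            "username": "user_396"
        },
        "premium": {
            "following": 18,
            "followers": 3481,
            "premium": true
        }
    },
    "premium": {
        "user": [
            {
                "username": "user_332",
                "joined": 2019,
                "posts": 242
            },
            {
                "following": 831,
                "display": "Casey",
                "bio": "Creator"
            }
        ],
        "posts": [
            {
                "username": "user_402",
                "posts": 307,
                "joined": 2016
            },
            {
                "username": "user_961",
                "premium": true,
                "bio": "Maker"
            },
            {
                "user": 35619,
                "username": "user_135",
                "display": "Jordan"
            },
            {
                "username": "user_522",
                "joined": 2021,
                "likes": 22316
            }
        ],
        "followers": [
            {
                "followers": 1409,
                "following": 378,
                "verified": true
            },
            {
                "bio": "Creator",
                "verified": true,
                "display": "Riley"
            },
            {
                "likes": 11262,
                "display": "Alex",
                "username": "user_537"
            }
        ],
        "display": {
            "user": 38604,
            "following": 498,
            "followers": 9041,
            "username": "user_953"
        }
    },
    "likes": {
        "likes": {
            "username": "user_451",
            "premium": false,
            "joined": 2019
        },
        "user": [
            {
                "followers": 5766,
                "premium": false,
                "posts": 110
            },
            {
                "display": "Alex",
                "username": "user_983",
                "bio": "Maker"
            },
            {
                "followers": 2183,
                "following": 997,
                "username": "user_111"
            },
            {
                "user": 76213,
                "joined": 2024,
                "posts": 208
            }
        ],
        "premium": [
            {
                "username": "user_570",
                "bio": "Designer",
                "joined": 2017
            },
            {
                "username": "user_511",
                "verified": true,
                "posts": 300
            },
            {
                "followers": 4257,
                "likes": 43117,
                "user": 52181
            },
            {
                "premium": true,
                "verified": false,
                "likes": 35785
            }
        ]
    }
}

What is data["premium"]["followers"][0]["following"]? 378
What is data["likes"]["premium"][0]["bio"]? "Designer"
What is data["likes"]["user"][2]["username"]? "user_111"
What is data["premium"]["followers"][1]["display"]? "Riley"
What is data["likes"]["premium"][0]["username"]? "user_570"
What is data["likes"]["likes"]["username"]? "user_451"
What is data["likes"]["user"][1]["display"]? "Alex"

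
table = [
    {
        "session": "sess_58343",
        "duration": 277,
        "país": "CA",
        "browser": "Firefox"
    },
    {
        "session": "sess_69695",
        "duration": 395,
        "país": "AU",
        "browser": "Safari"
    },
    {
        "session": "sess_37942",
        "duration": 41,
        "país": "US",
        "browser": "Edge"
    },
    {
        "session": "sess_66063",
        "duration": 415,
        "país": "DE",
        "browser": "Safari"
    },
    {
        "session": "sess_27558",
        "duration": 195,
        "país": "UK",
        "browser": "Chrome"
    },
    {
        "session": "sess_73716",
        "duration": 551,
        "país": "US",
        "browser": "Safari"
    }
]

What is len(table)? 6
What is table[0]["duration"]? 277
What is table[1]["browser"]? "Safari"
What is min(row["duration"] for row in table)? 41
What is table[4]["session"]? "sess_27558"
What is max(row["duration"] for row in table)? 551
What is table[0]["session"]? "sess_58343"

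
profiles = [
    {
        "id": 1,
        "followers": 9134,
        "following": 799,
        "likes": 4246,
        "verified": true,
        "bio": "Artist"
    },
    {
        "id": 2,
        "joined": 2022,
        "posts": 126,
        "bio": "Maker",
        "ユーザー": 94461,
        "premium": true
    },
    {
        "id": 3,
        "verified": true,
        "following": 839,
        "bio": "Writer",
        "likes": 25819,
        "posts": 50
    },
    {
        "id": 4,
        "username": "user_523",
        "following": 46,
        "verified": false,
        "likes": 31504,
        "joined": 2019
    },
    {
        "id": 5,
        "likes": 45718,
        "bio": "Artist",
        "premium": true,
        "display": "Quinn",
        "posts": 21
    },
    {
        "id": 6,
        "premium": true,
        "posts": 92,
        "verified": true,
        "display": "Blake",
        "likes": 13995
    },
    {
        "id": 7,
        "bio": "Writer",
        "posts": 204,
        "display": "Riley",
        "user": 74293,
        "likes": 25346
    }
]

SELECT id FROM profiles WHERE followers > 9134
[]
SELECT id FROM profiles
[1, 2, 3, 4, 5, 6, 7]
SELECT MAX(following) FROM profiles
839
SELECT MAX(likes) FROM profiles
45718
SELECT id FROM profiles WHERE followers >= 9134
[1]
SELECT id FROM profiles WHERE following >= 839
[3]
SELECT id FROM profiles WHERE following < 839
[1, 4]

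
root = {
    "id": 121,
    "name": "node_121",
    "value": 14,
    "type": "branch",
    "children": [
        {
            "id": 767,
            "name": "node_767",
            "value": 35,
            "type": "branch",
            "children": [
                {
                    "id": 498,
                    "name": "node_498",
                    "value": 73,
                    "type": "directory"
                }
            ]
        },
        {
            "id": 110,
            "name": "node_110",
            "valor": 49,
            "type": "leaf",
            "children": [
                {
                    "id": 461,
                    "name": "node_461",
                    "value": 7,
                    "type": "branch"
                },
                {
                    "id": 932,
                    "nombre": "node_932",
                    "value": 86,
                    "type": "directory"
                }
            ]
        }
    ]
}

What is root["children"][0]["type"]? "branch"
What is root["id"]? 121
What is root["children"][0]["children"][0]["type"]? "directory"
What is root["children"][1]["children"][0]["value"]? 7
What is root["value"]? 14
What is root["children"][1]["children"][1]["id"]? 932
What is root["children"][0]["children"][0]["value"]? 73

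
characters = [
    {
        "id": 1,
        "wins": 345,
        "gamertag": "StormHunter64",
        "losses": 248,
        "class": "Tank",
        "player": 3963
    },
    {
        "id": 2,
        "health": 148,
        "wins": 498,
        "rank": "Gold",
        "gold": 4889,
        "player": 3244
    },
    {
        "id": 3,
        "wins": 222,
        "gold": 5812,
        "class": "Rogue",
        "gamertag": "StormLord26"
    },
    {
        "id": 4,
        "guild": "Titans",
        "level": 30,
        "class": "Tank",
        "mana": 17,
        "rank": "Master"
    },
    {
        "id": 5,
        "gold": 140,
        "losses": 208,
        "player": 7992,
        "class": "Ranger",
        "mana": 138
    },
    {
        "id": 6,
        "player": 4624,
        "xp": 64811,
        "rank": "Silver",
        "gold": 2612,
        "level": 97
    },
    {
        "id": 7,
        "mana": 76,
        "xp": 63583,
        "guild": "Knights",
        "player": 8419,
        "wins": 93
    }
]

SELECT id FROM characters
[1, 2, 3, 4, 5, 6, 7]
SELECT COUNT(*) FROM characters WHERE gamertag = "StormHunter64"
1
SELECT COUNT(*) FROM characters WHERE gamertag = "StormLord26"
1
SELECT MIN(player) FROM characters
3244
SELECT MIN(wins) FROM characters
93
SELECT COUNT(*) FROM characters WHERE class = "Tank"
2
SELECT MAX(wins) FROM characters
498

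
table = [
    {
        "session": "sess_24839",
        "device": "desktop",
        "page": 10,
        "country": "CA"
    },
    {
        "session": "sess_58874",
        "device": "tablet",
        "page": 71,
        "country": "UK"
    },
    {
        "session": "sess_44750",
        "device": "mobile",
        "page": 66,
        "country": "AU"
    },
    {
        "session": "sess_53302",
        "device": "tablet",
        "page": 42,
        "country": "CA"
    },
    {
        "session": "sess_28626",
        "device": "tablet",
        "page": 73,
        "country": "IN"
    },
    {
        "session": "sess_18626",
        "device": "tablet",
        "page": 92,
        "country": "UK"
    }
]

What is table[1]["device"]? "tablet"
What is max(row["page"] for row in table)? 92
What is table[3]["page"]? 42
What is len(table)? 6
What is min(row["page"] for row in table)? 10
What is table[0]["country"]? "CA"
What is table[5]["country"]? "UK"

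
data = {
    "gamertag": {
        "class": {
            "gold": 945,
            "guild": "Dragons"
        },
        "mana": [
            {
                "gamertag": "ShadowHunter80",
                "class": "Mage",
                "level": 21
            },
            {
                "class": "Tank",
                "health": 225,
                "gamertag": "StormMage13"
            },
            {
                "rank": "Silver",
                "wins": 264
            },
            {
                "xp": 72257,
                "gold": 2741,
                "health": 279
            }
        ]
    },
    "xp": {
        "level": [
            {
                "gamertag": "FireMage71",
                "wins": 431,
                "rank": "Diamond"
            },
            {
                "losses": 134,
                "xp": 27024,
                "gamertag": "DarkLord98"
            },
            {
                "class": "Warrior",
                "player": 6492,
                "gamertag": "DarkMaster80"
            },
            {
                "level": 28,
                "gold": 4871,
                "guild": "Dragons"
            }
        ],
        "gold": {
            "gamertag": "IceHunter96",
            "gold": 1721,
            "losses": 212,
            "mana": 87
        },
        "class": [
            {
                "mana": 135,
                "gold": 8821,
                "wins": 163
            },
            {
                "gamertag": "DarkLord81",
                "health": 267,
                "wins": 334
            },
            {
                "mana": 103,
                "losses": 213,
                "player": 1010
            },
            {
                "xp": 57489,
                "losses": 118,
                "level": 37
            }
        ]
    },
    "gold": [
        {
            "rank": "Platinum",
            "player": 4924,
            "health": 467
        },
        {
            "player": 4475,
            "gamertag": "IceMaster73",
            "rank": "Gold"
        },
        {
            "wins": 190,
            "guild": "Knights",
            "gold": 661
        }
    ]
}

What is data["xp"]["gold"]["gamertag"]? "IceHunter96"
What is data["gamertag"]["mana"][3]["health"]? 279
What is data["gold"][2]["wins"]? 190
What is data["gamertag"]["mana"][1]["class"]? "Tank"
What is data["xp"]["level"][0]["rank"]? "Diamond"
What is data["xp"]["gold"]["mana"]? 87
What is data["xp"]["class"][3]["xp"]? 57489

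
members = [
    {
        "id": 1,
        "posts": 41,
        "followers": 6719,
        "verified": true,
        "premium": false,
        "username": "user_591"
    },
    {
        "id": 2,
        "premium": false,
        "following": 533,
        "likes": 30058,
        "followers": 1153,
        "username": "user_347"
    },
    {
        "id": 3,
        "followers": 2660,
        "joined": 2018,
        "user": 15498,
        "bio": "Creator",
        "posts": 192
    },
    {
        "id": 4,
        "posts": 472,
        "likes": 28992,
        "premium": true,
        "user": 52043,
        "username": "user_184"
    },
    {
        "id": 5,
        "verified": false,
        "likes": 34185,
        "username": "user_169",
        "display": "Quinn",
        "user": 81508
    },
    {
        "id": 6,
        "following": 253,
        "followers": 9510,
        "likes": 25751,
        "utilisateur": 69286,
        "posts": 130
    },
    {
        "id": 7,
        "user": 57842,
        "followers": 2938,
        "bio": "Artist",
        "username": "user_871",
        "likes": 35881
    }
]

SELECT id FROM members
[1, 2, 3, 4, 5, 6, 7]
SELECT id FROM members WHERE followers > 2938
[1, 6]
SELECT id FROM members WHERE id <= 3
[1, 2, 3]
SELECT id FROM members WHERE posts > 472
[]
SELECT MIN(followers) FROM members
1153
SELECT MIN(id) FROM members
1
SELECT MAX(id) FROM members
7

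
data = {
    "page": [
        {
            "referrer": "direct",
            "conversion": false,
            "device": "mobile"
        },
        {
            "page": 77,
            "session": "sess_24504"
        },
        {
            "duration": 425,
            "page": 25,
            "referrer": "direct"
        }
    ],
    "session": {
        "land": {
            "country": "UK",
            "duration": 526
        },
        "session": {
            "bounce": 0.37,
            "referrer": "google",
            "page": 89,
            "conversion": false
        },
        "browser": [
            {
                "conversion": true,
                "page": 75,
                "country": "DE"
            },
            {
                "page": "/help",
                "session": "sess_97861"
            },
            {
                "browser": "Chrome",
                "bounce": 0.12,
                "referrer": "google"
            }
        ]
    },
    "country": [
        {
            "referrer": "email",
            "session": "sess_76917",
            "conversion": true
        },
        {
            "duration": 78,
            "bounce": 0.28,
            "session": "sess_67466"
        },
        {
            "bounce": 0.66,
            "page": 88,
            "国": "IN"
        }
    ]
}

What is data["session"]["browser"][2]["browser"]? "Chrome"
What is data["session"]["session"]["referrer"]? "google"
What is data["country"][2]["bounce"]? 0.66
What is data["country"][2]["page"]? 88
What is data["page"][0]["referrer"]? "direct"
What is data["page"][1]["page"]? 77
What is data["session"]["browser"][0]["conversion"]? True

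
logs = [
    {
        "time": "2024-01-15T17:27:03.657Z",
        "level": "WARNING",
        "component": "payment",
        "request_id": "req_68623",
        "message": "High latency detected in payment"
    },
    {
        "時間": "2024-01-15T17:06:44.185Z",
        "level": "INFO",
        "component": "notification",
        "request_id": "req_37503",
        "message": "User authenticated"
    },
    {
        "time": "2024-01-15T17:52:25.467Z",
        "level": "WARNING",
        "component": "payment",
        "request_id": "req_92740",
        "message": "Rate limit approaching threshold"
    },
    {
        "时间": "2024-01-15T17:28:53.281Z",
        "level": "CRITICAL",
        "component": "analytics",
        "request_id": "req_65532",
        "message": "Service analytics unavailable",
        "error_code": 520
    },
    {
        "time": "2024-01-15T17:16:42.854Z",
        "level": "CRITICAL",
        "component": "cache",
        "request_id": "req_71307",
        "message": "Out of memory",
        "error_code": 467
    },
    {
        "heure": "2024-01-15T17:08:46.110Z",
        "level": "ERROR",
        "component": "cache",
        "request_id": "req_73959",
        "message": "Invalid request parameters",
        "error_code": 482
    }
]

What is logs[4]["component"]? "cache"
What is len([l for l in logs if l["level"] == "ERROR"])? 1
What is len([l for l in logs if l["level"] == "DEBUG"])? 0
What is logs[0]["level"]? "WARNING"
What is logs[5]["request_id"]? "req_73959"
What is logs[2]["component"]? "payment"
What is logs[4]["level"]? "CRITICAL"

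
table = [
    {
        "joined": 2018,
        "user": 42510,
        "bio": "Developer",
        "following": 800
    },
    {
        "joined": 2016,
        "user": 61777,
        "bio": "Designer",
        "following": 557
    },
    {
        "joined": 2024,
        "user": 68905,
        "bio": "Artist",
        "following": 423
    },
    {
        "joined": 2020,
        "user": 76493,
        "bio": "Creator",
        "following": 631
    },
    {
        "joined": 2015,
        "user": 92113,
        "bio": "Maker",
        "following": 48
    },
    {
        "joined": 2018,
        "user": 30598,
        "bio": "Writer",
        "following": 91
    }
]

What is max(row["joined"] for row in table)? 2024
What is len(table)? 6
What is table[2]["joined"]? 2024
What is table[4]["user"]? 92113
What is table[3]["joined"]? 2020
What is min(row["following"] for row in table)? 48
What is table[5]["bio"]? "Writer"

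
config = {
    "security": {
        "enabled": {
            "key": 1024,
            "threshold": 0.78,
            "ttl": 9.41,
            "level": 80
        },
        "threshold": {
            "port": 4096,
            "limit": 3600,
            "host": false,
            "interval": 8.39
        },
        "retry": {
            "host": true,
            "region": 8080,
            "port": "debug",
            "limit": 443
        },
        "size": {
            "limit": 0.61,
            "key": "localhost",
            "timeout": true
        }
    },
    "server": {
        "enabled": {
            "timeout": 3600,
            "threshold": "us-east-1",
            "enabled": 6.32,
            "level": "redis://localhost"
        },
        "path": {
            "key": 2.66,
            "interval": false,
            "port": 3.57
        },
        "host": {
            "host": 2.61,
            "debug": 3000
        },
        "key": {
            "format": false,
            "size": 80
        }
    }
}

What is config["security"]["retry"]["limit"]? 443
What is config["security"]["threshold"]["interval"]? 8.39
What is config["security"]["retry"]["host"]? True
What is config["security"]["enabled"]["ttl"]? 9.41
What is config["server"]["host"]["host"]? 2.61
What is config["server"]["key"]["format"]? False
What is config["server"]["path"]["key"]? 2.66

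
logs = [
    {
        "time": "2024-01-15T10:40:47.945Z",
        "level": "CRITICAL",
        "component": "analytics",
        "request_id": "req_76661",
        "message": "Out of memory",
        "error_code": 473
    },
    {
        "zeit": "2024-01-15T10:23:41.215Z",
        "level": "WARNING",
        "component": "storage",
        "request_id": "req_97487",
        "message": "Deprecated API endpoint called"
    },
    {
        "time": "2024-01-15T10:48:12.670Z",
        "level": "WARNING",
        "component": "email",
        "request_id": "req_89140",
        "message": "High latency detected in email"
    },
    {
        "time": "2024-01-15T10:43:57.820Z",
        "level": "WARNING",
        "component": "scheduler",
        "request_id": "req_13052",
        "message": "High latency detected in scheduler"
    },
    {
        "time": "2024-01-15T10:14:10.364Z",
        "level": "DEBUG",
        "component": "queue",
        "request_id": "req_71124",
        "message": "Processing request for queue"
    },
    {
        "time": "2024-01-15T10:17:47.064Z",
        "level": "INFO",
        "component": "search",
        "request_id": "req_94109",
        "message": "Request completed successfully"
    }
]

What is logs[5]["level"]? "INFO"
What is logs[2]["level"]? "WARNING"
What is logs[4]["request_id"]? "req_71124"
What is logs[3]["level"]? "WARNING"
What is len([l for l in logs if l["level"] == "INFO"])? 1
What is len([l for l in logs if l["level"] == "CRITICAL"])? 1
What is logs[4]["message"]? "Processing request for queue"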